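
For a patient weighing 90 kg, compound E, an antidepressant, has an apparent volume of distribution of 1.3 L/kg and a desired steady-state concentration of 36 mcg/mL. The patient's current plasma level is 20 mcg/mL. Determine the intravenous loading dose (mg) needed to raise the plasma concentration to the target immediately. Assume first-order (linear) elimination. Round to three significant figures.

1870 mg

Vd(total) = 90 kg × 1.3 L/kg = 117.0 L
Concentration deficit ΔC = 36 − 20 = 16.00 mg/L
LD = Vd × ΔC = 117.0 × 16.00 = 1872 mg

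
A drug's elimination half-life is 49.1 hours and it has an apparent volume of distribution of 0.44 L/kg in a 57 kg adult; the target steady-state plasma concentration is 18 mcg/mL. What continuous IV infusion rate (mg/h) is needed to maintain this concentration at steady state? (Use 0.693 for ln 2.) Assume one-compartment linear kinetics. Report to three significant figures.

6.37 mg/h

Vd = 0.44 L/kg × 57 kg = 25.08 L
k = 0.693/49.1 = 0.01411 h⁻¹, so CL = k·Vd = 0.01411 × 25.08 = 0.3539 L/h
Infusion rate = CL × Css = 0.3539 × 18 = 6.370 mg/h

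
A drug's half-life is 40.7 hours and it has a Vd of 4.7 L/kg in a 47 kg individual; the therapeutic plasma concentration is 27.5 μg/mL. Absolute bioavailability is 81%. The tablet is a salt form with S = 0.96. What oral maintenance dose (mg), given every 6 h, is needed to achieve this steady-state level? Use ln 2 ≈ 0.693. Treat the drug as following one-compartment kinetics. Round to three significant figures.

Vd = 4.7 L/kg × 47 kg = 220.9 L
k = 0.693/40.7 = 0.01703 h⁻¹, so CL = k·Vd = 0.01703 × 220.9 = 3.762 L/h
D = CL × Css × τ / F / S = 3.762 × 27.5 × 6 / 0.81 / 0.96 = 798.3 mg

798 mg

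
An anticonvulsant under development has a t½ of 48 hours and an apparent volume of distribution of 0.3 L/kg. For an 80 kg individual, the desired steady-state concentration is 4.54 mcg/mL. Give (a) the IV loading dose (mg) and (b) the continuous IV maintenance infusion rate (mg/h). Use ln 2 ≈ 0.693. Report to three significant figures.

Total Vd = 0.3 × 80 = 24.00 L
LD = Vd × C = 24.00 × 4.54 = 109.0 mg
CL = 0.693 × Vd / t½ = 0.693 × 24.00 / 48 = 0.3465 L/h
Infusion rate = CL × Css = 0.3465 × 4.54 = 1.573 mg/h

(a) 109 mg; (b) 1.57 mg/h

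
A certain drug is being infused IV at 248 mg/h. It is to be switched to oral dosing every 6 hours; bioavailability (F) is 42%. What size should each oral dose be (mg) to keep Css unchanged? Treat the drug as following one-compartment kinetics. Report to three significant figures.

3540 mg

To maintain the same Css, the systemic dosing rate must be unchanged: F·D/τ = infusion rate.
D = rate × τ / F = 248 × 6 / 0.42 = 3543 mg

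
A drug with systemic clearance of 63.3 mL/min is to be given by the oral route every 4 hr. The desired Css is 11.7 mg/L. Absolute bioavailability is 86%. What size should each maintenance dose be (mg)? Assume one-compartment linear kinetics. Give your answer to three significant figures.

CL = 63.3 mL/min = 63.3 × 0.06 = 3.798 L/h
D = CL × Css × τ / F = 3.798 × 11.7 × 4 / 0.86 = 206.7 mg

207 mg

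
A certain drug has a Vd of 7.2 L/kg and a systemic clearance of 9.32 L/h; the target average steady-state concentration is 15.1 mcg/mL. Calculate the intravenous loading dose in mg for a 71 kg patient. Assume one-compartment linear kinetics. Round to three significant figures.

Vd(total) = 71 kg × 7.2 L/kg = 511.2 L
LD = Vd × C = 511.2 × 15.10 = 7719 mg

7720 mg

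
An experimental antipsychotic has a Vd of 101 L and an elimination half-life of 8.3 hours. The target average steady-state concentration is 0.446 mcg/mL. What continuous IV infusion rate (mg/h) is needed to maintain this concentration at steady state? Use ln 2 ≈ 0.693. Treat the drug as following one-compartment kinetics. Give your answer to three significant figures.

3.76 mg/h

k = 0.693/8.3 = 0.08349 h⁻¹, so CL = k·Vd = 0.08349 × 101.0 = 8.432 L/h
Infusion rate = CL × Css = 8.432 × 0.446 = 3.761 mg/h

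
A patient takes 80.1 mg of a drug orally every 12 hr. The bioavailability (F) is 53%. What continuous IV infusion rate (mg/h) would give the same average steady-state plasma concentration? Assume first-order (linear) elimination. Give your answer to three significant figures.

Equivalent systemic input: infusion rate = F·D/τ.
Rate = 0.53 × 80.1 / 12 = 3.538 mg/h

3.54 mg/h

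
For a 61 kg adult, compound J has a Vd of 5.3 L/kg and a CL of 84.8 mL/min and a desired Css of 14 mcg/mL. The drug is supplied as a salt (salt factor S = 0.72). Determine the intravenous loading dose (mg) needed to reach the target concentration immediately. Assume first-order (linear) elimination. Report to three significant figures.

Total Vd = 5.3 × 61 = 323.3 L
LD = Vd × C / S = 323.3 × 14.00 / 0.72 = 6286 mg

6290 mg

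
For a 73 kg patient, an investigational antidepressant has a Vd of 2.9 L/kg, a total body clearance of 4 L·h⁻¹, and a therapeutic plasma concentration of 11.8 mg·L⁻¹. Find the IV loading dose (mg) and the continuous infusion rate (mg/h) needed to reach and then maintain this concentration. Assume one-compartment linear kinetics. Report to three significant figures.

Total Vd = 2.9 × 73 = 211.7 L
LD = Vd · C_target = 211.7 × 11.8 = 2498 mg
Maintenance: replace elimination → rate = CL × Css = 4.000 × 11.8 = 47.20 mg/h

(a) 2500 mg; (b) 47.2 mg/h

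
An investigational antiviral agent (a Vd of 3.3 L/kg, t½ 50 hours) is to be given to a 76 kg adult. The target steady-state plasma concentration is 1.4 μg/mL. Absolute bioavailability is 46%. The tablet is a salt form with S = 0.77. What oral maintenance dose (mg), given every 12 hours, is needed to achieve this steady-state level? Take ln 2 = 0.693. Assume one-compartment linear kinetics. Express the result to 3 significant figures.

Vd(total) = 76 kg × 3.3 L/kg = 250.8 L
CL = 0.693 × Vd / t½ = 0.693 × 250.8 / 50 = 3.476 L/h
D = CL × Css × τ / F / S = 3.476 × 1.4 × 12 / 0.46 / 0.77 = 164.9 mg

165 mg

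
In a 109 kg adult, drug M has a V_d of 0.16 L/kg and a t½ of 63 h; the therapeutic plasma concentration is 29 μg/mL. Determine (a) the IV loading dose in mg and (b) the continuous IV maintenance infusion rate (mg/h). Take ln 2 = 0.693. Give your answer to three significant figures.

Vd = 0.16 L/kg × 109 kg = 17.44 L
LD = Vd × C = 17.44 × 29 = 505.8 mg
CL = 0.693 × Vd / t½ = 0.693 × 17.44 / 63 = 0.1918 L/h
Infusion rate = CL × Css = 0.1918 × 29 = 5.562 mg/h

(a) 506 mg; (b) 5.56 mg/h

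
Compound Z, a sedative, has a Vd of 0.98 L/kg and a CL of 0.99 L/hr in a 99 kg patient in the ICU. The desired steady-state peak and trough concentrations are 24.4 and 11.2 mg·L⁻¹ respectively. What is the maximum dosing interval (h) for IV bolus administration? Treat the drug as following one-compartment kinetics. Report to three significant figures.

76.3 h

Total Vd = 0.98 × 99 = 97.02 L
k = CL / Vd = 0.9900 / 97.02 = 0.01020 h⁻¹
Between IV bolus doses, concentration decays as C = C₀·e^(−kτ), so C_peak/C_trough = e^(kτ).
τ_max = ln(C_peak/C_trough) / k = ln(24.4/11.2) / 0.01020 = 0.7787 / 0.01020 = 76.34 h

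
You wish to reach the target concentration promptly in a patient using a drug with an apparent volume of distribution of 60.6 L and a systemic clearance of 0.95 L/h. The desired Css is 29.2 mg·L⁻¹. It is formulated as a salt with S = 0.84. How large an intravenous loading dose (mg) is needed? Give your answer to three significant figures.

2110 mg

LD = Vd × C / S = 60.60 × 29.20 / 0.84 = 2107 mg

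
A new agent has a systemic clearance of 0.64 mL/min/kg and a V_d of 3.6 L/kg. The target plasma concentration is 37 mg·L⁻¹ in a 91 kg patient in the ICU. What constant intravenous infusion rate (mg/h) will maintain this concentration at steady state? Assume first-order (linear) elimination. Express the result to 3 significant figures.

CL = 0.64 mL/min/kg × 91 kg = 58.24 mL/min = 58.24 × 60/1000 = 3.494 L/h
Infusion rate = CL · Css = 3.494 L/h × 37 mg/L = 129.3 mg/h

129 mg/h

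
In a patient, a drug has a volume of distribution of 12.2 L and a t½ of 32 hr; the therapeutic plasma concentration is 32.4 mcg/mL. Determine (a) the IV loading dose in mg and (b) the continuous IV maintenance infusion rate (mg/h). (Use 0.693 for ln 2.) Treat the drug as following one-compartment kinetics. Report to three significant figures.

(a) 395 mg; (b) 8.56 mg/h

LD = Vd × C = 12.20 × 32.4 = 395.3 mg
CL = 0.693 × Vd / t½ = 0.693 × 12.20 / 32 = 0.2642 L/h
Infusion rate = CL × Css = 0.2642 × 32.4 = 8.560 mg/h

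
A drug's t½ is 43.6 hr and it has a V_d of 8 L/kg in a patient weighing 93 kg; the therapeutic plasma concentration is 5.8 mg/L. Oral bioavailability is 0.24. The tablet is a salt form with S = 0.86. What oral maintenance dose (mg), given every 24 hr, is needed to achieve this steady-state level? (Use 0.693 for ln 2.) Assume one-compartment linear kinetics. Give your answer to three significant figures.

Vd(total) = 93 kg × 8 L/kg = 744.0 L
CL = 0.693 × Vd / t½ = 0.693 × 744.0 / 43.6 = 11.83 L/h
D = CL × Css × τ / F / S = 11.83 × 5.8 × 24 / 0.24 / 0.86 = 7978 mg

7980 mg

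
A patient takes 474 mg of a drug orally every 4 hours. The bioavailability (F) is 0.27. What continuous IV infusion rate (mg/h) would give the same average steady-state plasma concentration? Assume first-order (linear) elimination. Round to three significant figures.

32.0 mg/h

Equivalent systemic input: infusion rate = F·D/τ.
Rate = 0.27 × 474 / 4 = 32.00 mg/h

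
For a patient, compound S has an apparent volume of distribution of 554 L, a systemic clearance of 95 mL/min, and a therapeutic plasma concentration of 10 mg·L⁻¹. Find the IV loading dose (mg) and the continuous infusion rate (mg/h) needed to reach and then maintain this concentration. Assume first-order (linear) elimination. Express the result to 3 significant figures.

Loading dose = Vd × C = 554.0 × 10 = 5540 mg
Convert clearance: 95 mL/min × 60 min/h ÷ 1000 mL/L = 5.700 L/h
Maintenance: replace elimination → rate = CL × Css = 5.700 × 10 = 57.00 mg/h

(a) 5540 mg; (b) 57.0 mg/h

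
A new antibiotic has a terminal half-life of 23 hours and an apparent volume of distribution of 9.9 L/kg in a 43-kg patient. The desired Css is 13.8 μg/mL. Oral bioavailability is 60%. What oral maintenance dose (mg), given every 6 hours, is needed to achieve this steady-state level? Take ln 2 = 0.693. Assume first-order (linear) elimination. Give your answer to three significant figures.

1770 mg

Total Vd = 9.9 × 43 = 425.7 L
k = 0.693/23 = 0.03013 h⁻¹, so CL = k·Vd = 0.03013 × 425.7 = 12.83 L/h
D = CL × Css × τ / F = 12.83 × 13.8 × 6 / 0.6 = 1771 mg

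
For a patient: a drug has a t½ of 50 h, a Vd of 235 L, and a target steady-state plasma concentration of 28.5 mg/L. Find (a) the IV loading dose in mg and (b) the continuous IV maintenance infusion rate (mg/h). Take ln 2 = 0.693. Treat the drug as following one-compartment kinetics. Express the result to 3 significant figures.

(a) 6700 mg; (b) 92.8 mg/h

LD = Vd × C = 235.0 × 28.5 = 6698 mg
CL = 0.693 × Vd / t½ = 0.693 × 235.0 / 50 = 3.257 L/h
Infusion rate = CL × Css = 3.257 × 28.5 = 92.82 mg/h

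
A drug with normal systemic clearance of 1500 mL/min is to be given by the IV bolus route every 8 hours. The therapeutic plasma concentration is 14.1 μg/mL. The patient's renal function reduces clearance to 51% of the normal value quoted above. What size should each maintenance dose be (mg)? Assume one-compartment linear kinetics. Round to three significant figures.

CL = 1500 mL/min = 1500 × 0.06 = 90.00 L/h
Patient clearance = 0.51 × 90.00 = 45.90 L/h
At steady state, dose per interval replaces the amount cleared in that interval: D/τ = CL·Css.
D = CL × Css × τ = 45.90 × 14.1 × 8 = 5178 mg

5180 mg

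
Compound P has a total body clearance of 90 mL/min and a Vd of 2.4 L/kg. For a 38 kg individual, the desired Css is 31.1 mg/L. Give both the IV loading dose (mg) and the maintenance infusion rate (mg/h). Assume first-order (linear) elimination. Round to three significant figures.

(a) 2840 mg; (b) 168 mg/h

Vd(total) = 38 kg × 2.4 L/kg = 91.20 L
Loading dose = Vd × C = 91.20 × 31.1 = 2836 mg
Convert clearance: 90 mL/min × 60 min/h ÷ 1000 mL/L = 5.400 L/h
Infusion rate = 5.400 L/h × 31.1 mg/L = 167.9 mg/h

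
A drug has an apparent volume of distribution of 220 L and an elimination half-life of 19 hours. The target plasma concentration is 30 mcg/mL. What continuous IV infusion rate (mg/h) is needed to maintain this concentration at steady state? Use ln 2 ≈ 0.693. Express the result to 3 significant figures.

k = 0.693/19 = 0.03647 h⁻¹, so CL = k·Vd = 0.03647 × 220.0 = 8.023 L/h
Infusion rate = CL × Css = 8.023 × 30 = 240.7 mg/h

241 mg/h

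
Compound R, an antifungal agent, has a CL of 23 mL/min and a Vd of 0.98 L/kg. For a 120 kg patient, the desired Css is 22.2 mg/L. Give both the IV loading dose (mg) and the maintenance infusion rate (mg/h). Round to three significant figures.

(a) 2610 mg; (b) 30.6 mg/h

Vd(total) = 120 kg × 0.98 L/kg = 117.6 L
Loading: fill Vd to C_target → 117.6 L × 22.2 mg/L = 2611 mg
Convert clearance: 23 mL/min × 60 min/h ÷ 1000 mL/L = 1.380 L/h
Maintenance: replace elimination → rate = CL × Css = 1.380 × 22.2 = 30.64 mg/h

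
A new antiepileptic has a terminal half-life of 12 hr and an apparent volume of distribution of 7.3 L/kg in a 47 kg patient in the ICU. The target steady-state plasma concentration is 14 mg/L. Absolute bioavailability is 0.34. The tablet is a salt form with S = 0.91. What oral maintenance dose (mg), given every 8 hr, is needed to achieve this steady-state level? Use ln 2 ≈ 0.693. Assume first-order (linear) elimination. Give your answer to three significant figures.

Total Vd = 7.3 × 47 = 343.1 L
k = 0.693/12 = 0.05775 h⁻¹, so CL = k·Vd = 0.05775 × 343.1 = 19.81 L/h
D = CL × Css × τ / F / S = 19.81 × 14 × 8 / 0.34 / 0.91 = 7171 mg

7170 mg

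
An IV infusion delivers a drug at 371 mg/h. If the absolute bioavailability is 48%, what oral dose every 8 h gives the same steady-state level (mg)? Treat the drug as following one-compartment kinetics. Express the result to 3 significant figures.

6180 mg

To maintain the same Css, the systemic dosing rate must be unchanged: F·D/τ = infusion rate.
D = rate × τ / F = 371 × 8 / 0.48 = 6183 mg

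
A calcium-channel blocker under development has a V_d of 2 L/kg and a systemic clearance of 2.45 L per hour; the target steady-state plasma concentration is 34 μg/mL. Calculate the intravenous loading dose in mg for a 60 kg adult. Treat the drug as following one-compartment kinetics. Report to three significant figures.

4080 mg

Vd = 2 L/kg × 60 kg = 120.0 L
The loading dose fills Vd to the target concentration.
LD = Vd × C = 120.0 × 34.00 = 4080 mg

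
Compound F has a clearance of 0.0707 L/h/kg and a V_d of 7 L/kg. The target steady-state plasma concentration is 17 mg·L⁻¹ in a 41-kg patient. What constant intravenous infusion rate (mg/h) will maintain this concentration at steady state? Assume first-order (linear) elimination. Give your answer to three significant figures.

49.3 mg/h

CL = 0.0707 L/h/kg × 41 kg = 2.899 L/h
Rate = CL × Css = 2.899 × 17 = 49.28 mg/h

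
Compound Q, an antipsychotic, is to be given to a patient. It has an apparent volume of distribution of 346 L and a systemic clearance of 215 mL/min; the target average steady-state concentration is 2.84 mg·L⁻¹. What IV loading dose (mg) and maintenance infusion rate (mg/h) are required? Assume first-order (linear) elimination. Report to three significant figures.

(a) 983 mg; (b) 36.6 mg/h

Loading: fill Vd to C_target → 346.0 L × 2.84 mg/L = 982.6 mg
CL = 215 mL/min = 215 × 0.06 = 12.90 L/h
Maintenance: replace elimination → rate = CL × Css = 12.90 × 2.84 = 36.64 mg/h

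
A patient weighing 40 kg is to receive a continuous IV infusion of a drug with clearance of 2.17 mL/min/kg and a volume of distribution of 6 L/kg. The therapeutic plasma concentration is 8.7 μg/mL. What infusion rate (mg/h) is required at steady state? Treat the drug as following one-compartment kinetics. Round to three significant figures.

CL = 2.17 mL/min/kg × 40 kg = 86.80 mL/min = 86.80 × 60/1000 = 5.208 L/h
R₀ = 5.208 × 8.7 = 45.31 mg/h

45.3 mg/h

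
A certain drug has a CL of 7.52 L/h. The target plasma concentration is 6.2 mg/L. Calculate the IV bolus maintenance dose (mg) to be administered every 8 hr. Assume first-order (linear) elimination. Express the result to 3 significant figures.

373 mg

At steady state, dose per interval replaces the amount cleared in that interval: D/τ = CL·Css.
D = CL × Css × τ = 7.520 × 6.2 × 8 = 373.0 mg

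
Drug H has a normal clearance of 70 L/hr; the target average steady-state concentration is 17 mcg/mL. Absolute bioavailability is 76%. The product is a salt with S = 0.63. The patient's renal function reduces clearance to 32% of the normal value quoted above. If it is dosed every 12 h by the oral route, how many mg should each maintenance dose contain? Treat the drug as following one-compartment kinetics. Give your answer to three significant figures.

9540 mg

Patient clearance = 0.32 × 70.00 = 22.40 L/h
D = CL × Css × τ / F / S = 22.40 × 17 × 12 / 0.76 / 0.63 = 9544 mg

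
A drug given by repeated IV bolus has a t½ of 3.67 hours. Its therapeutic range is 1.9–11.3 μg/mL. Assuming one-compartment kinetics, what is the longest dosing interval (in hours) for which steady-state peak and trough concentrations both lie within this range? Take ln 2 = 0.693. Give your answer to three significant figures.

k = 0.693 / t½ = 0.693 / 3.67 = 0.1888 h⁻¹
Between IV bolus doses, concentration decays as C = C₀·e^(−kτ), so C_peak/C_trough = e^(kτ).
τ_max = ln(C_peak/C_trough) / k = ln(11.3/1.9) / 0.1888 = 1.783 / 0.1888 = 9.444 h

9.44 h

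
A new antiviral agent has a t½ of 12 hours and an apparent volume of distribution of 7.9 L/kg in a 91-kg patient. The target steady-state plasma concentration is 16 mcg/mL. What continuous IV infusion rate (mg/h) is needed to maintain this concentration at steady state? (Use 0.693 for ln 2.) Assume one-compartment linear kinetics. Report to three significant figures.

Vd = 7.9 L/kg × 91 kg = 718.9 L
CL = ln 2 · Vd / t½ = 0.693 × 718.9 / 12 = 41.52 L/h
Infusion rate = CL × Css = 41.52 × 16 = 664.3 mg/h

664 mg/h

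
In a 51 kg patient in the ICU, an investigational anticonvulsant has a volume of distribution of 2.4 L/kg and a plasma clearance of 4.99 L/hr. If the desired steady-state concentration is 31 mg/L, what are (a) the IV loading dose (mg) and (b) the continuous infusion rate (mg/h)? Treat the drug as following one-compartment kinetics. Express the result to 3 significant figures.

Vd = 2.4 L/kg × 51 kg = 122.4 L
LD = Vd · C_target = 122.4 × 31 = 3794 mg
Maintenance infusion rate = CL × Css = 4.990 × 31 = 154.7 mg/h

(a) 3790 mg; (b) 155 mg/h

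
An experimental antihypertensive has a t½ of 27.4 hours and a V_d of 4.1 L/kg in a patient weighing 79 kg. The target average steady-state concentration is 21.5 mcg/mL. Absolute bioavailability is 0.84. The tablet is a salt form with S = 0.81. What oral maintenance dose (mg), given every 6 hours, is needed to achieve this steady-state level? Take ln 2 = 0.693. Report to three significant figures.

Vd(total) = 79 kg × 4.1 L/kg = 323.9 L
CL = ln 2 · Vd / t½ = 0.693 × 323.9 / 27.4 = 8.192 L/h
D = CL × Css × τ / F / S = 8.192 × 21.5 × 6 / 0.84 / 0.81 = 1553 mg

1550 mg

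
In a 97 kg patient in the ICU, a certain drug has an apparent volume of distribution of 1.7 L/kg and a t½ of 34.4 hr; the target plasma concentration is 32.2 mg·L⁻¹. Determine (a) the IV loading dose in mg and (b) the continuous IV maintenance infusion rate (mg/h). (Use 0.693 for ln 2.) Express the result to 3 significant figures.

(a) 5310 mg; (b) 107 mg/h

Vd = 1.7 L/kg × 97 kg = 164.9 L
LD = Vd × C = 164.9 × 32.2 = 5310 mg
CL = 0.693 × Vd / t½ = 0.693 × 164.9 / 34.4 = 3.322 L/h
Infusion rate = CL × Css = 3.322 × 32.2 = 107.0 mg/h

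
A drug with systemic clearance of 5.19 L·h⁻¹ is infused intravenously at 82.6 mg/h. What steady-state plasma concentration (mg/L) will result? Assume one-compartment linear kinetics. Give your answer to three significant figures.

Css = rate / CL = 82.6 / 5.190 = 15.92 mg/L

15.9 mg/L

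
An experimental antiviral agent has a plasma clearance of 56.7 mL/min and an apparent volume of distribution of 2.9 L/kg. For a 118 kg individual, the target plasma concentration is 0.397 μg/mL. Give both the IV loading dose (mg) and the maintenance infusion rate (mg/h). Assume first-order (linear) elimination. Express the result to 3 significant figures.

Vd = 2.9 L/kg × 118 kg = 342.2 L
Loading dose = Vd × C = 342.2 × 0.397 = 135.9 mg
Convert clearance: 56.7 mL/min × 60 min/h ÷ 1000 mL/L = 3.402 L/h
Maintenance infusion rate = CL × Css = 3.402 × 0.397 = 1.351 mg/h

(a) 136 mg; (b) 1.35 mg/h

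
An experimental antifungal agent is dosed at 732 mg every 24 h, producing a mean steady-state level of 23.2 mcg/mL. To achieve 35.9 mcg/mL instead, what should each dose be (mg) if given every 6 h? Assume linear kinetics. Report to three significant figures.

For first-order elimination, Css ∝ F·D/(CL·τ); F and CL are unchanged, so Css ∝ D/τ.
D₂ = D₁ × (Css,target / Css,current) × (τ₂/τ₁) = 732 × (35.9/23.2) × (6/24) = 283.2 mg

283 mg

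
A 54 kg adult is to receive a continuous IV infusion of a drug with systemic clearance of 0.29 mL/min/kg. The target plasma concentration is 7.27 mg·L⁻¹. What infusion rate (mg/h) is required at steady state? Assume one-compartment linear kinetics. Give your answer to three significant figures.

6.83 mg/h

CL = 0.29 mL/min/kg × 54 kg = 15.66 mL/min = 15.66 × 60/1000 = 0.9396 L/h
Rate = CL × Css = 0.9396 × 7.27 = 6.831 mg/h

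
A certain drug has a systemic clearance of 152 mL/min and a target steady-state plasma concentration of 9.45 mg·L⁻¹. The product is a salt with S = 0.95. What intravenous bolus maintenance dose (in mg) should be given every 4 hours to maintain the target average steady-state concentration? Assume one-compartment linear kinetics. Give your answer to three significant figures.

CL = 152 mL/min × 60/1000 = 9.120 L/h
At steady state, dose per interval replaces the amount cleared in that interval: S·D/τ = CL·Css.
D = CL × Css × τ / S = 9.120 × 9.45 × 4 / 0.95 = 362.9 mg

363 mg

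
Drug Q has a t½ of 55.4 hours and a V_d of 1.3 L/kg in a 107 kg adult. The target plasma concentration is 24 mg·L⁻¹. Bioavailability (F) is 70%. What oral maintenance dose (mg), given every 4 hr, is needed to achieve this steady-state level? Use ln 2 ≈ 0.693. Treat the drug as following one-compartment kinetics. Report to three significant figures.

239 mg

Vd = 1.3 L/kg × 107 kg = 139.1 L
CL = ln 2 · Vd / t½ = 0.693 × 139.1 / 55.4 = 1.740 L/h
D = CL × Css × τ / F = 1.740 × 24 × 4 / 0.7 = 238.6 mg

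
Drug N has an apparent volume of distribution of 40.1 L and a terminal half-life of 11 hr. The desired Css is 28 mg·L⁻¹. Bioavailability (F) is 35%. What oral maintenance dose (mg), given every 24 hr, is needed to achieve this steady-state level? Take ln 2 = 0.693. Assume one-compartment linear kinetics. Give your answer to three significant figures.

CL = ln 2 · Vd / t½ = 0.693 × 40.10 / 11 = 2.526 L/h
D = CL × Css × τ / F = 2.526 × 28 × 24 / 0.35 = 4850 mg

4850 mg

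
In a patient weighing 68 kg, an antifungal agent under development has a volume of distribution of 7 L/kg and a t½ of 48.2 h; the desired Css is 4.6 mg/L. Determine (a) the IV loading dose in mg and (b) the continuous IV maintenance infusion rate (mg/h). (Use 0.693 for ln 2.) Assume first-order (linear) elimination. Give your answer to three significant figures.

Vd = 7 L/kg × 68 kg = 476.0 L
LD = Vd × C = 476.0 × 4.6 = 2190 mg
CL = 0.693 × Vd / t½ = 0.693 × 476.0 / 48.2 = 6.844 L/h
Infusion rate = CL × Css = 6.844 × 4.6 = 31.48 mg/h

(a) 2190 mg; (b) 31.5 mg/h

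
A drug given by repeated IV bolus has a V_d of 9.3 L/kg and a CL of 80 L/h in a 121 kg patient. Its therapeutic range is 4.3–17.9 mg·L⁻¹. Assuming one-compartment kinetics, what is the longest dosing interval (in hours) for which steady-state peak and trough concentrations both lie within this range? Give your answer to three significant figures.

Vd(total) = 121 kg × 9.3 L/kg = 1125 L
k = CL / Vd = 80.00 / 1125 = 0.07111 h⁻¹
Between IV bolus doses, concentration decays as C = C₀·e^(−kτ), so C_peak/C_trough = e^(kτ).
τ_max = ln(C_peak/C_trough) / k = ln(17.9/4.3) / 0.07111 = 1.426 / 0.07111 = 20.05 h

20.1 h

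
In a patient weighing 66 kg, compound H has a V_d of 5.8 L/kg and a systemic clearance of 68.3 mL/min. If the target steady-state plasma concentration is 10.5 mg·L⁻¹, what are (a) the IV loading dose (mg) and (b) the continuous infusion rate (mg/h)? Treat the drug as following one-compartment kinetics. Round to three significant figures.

(a) 4020 mg; (b) 43.0 mg/h

Total Vd = 5.8 × 66 = 382.8 L
LD = Vd · C_target = 382.8 × 10.5 = 4019 mg
CL = 68.3 mL/min = 68.3 × 0.06 = 4.098 L/h
Maintenance: replace elimination → rate = CL × Css = 4.098 × 10.5 = 43.03 mg/h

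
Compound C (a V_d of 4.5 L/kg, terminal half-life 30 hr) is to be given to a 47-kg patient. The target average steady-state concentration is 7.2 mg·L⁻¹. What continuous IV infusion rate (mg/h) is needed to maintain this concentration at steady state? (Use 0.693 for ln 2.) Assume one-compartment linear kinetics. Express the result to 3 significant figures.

35.2 mg/h

Vd(total) = 47 kg × 4.5 L/kg = 211.5 L
k = 0.693/30 = 0.02310 h⁻¹, so CL = k·Vd = 0.02310 × 211.5 = 4.886 L/h
Infusion rate = CL × Css = 4.886 × 7.2 = 35.18 mg/h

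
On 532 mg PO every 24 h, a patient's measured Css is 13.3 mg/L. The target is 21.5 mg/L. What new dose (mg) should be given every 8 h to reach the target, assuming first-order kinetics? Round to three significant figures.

For first-order elimination, Css ∝ F·D/(CL·τ); F and CL are unchanged, so Css ∝ D/τ.
D₂ = D₁ × (Css,target / Css,current) × (τ₂/τ₁) = 532 × (21.5/13.3) × (8/24) = 286.7 mg

287 mg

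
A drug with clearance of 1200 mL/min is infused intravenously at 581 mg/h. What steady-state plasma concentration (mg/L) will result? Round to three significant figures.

CL = 1200 mL/min × 60/1000 = 72.00 L/h
Css = rate / CL = 581 / 72.00 = 8.069 mg/L

8.07 mg/L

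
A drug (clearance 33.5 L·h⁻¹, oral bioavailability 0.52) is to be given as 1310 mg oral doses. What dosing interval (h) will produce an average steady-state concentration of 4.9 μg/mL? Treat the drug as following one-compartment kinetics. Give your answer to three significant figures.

F·D/τ = CL·Css → τ = F·D / (CL·Css).
τ = 0.52 × 1310 / (33.5 × 4.9) = 4.150 h

4.15 h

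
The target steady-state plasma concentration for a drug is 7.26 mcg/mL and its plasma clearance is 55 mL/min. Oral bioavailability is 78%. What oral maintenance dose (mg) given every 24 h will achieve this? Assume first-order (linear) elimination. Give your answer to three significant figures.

Convert clearance: 55 mL/min × 60 min/h ÷ 1000 mL/L = 3.300 L/h
D = CL × Css × τ / F = 3.300 × 7.26 × 24 / 0.78 = 737.2 mg

737 mg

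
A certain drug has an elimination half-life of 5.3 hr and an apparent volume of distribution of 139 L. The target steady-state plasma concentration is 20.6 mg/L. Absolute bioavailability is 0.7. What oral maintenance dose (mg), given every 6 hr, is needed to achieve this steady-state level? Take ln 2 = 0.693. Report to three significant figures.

CL = ln 2 · Vd / t½ = 0.693 × 139.0 / 5.3 = 18.17 L/h
D = CL × Css × τ / F = 18.17 × 20.6 × 6 / 0.7 = 3208 mg

3210 mg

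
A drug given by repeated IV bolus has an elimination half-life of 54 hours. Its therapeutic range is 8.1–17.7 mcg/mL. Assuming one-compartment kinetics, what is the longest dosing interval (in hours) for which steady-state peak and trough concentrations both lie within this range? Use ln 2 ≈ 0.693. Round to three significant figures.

60.9 h

k = 0.693 / t½ = 0.693 / 54 = 0.01283 h⁻¹
Between IV bolus doses, concentration decays as C = C₀·e^(−kτ), so C_peak/C_trough = e^(kτ).
τ_max = ln(C_peak/C_trough) / k = ln(17.7/8.1) / 0.01283 = 0.7817 / 0.01283 = 60.93 h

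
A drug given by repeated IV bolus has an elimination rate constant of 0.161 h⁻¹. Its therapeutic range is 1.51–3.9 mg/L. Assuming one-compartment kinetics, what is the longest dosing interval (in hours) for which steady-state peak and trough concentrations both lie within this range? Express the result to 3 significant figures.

Between IV bolus doses, concentration decays as C = C₀·e^(−kτ), so C_peak/C_trough = e^(kτ).
τ_max = ln(C_peak/C_trough) / k = ln(3.9/1.51) / 0.1610 = 0.9489 / 0.1610 = 5.894 h

5.89 h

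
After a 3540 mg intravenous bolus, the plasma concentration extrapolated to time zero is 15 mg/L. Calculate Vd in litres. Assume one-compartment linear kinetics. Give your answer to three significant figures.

Immediately after an IV bolus, C₀ = Dose / Vd, so Vd = Dose / C₀.
Vd = 3540 / 15 = 236.0 L

236 L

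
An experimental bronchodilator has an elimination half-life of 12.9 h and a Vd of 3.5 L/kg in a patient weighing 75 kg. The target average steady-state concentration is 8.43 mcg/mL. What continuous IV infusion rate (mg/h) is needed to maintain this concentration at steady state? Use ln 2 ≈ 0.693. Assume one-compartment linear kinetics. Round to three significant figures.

Total Vd = 3.5 × 75 = 262.5 L
k = 0.693/12.9 = 0.05372 h⁻¹, so CL = k·Vd = 0.05372 × 262.5 = 14.10 L/h
Infusion rate = CL × Css = 14.10 × 8.43 = 118.9 mg/h

119 mg/h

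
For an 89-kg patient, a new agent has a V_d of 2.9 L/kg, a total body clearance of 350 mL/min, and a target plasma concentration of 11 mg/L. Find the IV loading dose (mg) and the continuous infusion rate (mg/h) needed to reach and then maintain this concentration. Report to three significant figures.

(a) 2840 mg; (b) 231 mg/h

Vd(total) = 89 kg × 2.9 L/kg = 258.1 L
Loading: fill Vd to C_target → 258.1 L × 11 mg/L = 2839 mg
CL = 350 mL/min = 350 × 0.06 = 21.00 L/h
Maintenance infusion rate = CL × Css = 21.00 × 11 = 231.0 mg/h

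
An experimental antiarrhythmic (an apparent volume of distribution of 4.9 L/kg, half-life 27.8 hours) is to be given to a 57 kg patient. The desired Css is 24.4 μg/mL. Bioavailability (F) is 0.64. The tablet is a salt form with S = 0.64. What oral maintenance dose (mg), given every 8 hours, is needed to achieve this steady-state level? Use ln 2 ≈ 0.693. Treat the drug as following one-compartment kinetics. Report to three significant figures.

3320 mg

Vd(total) = 57 kg × 4.9 L/kg = 279.3 L
CL = ln 2 · Vd / t½ = 0.693 × 279.3 / 27.8 = 6.962 L/h
D = CL × Css × τ / F / S = 6.962 × 24.4 × 8 / 0.64 / 0.64 = 3318 mg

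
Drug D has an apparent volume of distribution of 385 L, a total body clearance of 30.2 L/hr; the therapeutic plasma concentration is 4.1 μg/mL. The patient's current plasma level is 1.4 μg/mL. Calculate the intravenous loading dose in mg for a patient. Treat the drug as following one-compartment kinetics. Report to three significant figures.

1040 mg

Loading dose depends on Vd (not clearance): it fills the distribution volume.
Concentration deficit ΔC = 4.1 − 1.4 = 2.700 mg/L
LD = Vd × ΔC = 385.0 × 2.700 = 1040 mg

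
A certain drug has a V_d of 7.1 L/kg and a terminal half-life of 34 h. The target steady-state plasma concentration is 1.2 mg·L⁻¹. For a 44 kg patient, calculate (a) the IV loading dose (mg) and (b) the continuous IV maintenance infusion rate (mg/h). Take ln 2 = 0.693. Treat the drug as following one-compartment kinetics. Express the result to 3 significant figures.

(a) 375 mg; (b) 7.64 mg/h

Vd = 7.1 L/kg × 44 kg = 312.4 L
LD = Vd × C = 312.4 × 1.2 = 374.9 mg
CL = 0.693 × Vd / t½ = 0.693 × 312.4 / 34 = 6.367 L/h
Infusion rate = CL × Css = 6.367 × 1.2 = 7.640 mg/h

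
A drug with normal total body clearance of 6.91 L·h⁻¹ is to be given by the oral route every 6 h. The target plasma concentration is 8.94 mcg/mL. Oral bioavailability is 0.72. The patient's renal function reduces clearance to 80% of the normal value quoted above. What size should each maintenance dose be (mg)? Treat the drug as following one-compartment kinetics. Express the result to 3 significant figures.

412 mg

Patient clearance = 0.8 × 6.910 = 5.528 L/h
At steady state, dose per interval replaces the amount cleared in that interval: F·D/τ = CL·Css.
D = CL × Css × τ / F = 5.528 × 8.94 × 6 / 0.72 = 411.8 mg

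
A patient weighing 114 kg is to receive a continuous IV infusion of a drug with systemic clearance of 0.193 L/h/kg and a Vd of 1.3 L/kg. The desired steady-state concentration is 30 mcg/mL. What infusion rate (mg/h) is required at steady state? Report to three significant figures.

CL = 0.193 L/h/kg × 114 kg = 22.00 L/h
At steady state, infusion rate equals elimination rate: rate in = CL × Css.
Infusion rate = CL · Css = 22.00 L/h × 30 mg/L = 660.0 mg/h

660 mg/h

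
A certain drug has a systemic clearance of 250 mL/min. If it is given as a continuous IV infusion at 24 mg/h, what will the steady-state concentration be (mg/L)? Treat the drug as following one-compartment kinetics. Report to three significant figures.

1.60 mg/L

CL = 250 mL/min = 250 × 0.06 = 15.00 L/h
Css = rate / CL = 24 / 15.00 = 1.600 mg/L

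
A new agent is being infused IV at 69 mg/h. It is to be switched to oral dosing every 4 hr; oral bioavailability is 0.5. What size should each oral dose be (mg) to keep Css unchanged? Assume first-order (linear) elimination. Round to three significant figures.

552 mg

To maintain the same Css, the systemic dosing rate must be unchanged: F·D/τ = infusion rate.
D = rate × τ / F = 69 × 4 / 0.5 = 552.0 mg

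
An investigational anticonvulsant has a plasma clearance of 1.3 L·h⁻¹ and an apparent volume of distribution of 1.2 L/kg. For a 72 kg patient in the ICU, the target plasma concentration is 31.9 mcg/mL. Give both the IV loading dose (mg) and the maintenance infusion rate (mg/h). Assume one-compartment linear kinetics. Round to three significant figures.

Vd = 1.2 L/kg × 72 kg = 86.40 L
Loading: fill Vd to C_target → 86.40 L × 31.9 mg/L = 2756 mg
Infusion rate = 1.300 L/h × 31.9 mg/L = 41.47 mg/h

(a) 2760 mg; (b) 41.5 mg/h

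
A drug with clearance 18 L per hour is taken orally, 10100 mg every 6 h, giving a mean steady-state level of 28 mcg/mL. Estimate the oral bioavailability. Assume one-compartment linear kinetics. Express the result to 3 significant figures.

0.299

F·D/τ = CL·Css at steady state → F = CL·Css·τ / D.
F = 18 × 28 × 6 / 10100 = 0.299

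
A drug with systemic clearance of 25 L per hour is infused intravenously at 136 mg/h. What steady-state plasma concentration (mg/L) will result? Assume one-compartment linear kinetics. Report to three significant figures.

Css = rate / CL = 136 / 25.00 = 5.440 mg/L

5.44 mg/L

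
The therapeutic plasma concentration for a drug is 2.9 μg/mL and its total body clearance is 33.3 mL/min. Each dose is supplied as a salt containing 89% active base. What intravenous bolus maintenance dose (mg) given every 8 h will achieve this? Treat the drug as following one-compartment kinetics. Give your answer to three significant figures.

Convert clearance: 33.3 mL/min × 60 min/h ÷ 1000 mL/L = 1.998 L/h
D = CL × Css × τ / S = 1.998 × 2.9 × 8 / 0.89 = 52.08 mg

52.1 mg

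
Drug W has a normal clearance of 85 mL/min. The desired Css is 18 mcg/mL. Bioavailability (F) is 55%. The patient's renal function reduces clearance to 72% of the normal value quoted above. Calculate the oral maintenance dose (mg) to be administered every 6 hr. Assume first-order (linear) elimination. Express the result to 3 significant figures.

721 mg

Convert clearance: 85 mL/min × 60 min/h ÷ 1000 mL/L = 5.100 L/h
Patient clearance = 0.72 × 5.100 = 3.672 L/h
At steady state, dose per interval replaces the amount cleared in that interval: F·D/τ = CL·Css.
D = CL × Css × τ / F = 3.672 × 18 × 6 / 0.55 = 721.0 mg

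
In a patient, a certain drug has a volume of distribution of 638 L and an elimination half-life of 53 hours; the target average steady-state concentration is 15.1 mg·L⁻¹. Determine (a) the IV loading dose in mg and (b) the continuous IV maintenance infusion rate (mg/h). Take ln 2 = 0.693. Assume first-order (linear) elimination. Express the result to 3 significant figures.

LD = Vd × C = 638.0 × 15.1 = 9634 mg
CL = 0.693 × Vd / t½ = 0.693 × 638.0 / 53 = 8.342 L/h
Infusion rate = CL × Css = 8.342 × 15.1 = 126.0 mg/h

(a) 9630 mg; (b) 126 mg/h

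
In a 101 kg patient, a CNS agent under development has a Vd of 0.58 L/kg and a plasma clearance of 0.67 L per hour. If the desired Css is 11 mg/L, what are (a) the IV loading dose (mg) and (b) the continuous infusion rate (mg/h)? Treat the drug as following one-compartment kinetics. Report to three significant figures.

Vd(total) = 101 kg × 0.58 L/kg = 58.58 L
Loading dose = Vd × C = 58.58 × 11 = 644.4 mg
Infusion rate = 0.6700 L/h × 11 mg/L = 7.370 mg/h

(a) 644 mg; (b) 7.37 mg/h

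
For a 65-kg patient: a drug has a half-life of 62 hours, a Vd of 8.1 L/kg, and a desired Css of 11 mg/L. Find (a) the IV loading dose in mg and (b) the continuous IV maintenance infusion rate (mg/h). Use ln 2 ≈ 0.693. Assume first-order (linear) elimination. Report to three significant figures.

Vd = 8.1 L/kg × 65 kg = 526.5 L
LD = Vd × C = 526.5 × 11 = 5792 mg
CL = 0.693 × Vd / t½ = 0.693 × 526.5 / 62 = 5.885 L/h
Infusion rate = CL × Css = 5.885 × 11 = 64.74 mg/h

(a) 5790 mg; (b) 64.7 mg/h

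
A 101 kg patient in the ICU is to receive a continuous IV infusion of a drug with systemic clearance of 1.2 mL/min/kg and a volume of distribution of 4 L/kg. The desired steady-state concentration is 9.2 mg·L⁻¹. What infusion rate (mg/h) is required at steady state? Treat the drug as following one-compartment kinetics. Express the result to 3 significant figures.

66.9 mg/h

CL = 1.2 mL/min/kg × 101 kg = 121.2 mL/min = 121.2 × 60/1000 = 7.272 L/h
Rate = CL × Css = 7.272 × 9.2 = 66.90 mg/h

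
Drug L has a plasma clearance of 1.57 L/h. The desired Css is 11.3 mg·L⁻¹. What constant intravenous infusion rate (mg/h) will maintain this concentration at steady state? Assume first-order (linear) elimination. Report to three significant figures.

17.7 mg/h

R₀ = 1.570 × 11.3 = 17.74 mg/h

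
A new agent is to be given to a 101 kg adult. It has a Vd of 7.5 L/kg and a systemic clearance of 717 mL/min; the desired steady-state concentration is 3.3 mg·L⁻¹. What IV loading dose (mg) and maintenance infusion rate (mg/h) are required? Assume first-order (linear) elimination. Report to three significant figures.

(a) 2500 mg; (b) 142 mg/h

Vd = 7.5 L/kg × 101 kg = 757.5 L
Loading: fill Vd to C_target → 757.5 L × 3.3 mg/L = 2500 mg
Convert clearance: 717 mL/min × 60 min/h ÷ 1000 mL/L = 43.02 L/h
Maintenance infusion rate = CL × Css = 43.02 × 3.3 = 142.0 mg/h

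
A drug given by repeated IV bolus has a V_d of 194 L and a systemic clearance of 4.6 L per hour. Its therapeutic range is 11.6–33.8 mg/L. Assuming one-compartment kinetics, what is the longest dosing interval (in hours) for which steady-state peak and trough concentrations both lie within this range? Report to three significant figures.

k = CL / Vd = 4.600 / 194.0 = 0.02371 h⁻¹
Between IV bolus doses, concentration decays as C = C₀·e^(−kτ), so C_peak/C_trough = e^(kτ).
τ_max = ln(C_peak/C_trough) / k = ln(33.8/11.6) / 0.02371 = 1.069 / 0.02371 = 45.09 h

45.1 h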